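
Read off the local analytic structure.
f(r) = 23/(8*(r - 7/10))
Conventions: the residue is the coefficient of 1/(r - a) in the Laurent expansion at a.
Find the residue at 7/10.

The residue is 23/8.

At the order-1 pole 7/10 set g(r) = (r - (7/10))*f(r) = 23/8.
Simple pole: residue = g(a) at a = 7/10, which is 23/8.


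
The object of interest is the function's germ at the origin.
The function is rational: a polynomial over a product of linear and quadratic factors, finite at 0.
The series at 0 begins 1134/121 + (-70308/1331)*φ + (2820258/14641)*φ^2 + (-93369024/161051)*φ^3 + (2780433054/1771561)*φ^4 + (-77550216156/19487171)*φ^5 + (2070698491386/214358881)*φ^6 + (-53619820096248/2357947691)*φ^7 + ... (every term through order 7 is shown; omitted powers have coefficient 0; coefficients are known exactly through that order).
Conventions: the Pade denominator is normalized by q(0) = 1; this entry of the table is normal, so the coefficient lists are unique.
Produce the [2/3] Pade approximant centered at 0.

Taylor coefficients needed (read off): a_0 = 1134/121, a_1 = -70308/1331, a_2 = 2820258/14641, a_3 = -93369024/161051, a_4 = 2780433054/1771561, a_5 = -77550216156/19487171.
Write the denominator as Q(φ) = 1 + q1*φ + q2*φ^2 + q3*φ^3. Requiring Q*f - P = O(φ^6) with deg P <= 2 kills the coefficients of φ^3..φ^5 in Q*f:
  φ^3: a_3 + q1*a_2 + q2*a_1 + q3*a_0 = 0, i.e. -93369024/161051 + (2820258/14641)*q1 + (-70308/1331)*q2 + (1134/121)*q3 = 0.
  φ^4: a_4 + q1*a_3 + q2*a_2 + q3*a_1 = 0, i.e. 2780433054/1771561 + (-93369024/161051)*q1 + (2820258/14641)*q2 + (-70308/1331)*q3 = 0.
  φ^5: a_5 + q1*a_4 + q2*a_3 + q3*a_2 = 0, i.e. -77550216156/19487171 + (2780433054/1771561)*q1 + (-93369024/161051)*q2 + (2820258/14641)*q3 = 0.
Solving this linear system: q1 = 47306/9119, q2 = 884317/100309, q3 = 494016/100309.
The numerator is Q*f truncated at degree 2: P0 = a_0 = 1134/121; P1 = a_1 + q1*a_0 = -421848/100309; P2 = a_2 + q1*a_1 + q2*a_0 = 122472/100309.

The Pade approximant has numerator coefficients [1134/121, -421848/100309, 122472/100309]; denominator coefficients [1, 47306/9119, 884317/100309, 494016/100309].


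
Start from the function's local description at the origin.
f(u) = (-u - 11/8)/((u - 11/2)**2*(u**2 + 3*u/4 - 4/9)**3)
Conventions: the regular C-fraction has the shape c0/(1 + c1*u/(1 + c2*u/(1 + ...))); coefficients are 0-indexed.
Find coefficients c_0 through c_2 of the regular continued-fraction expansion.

The regular C-fraction coefficients are [729/1408, -1083/176, 252211/190608].

Taylor coefficients (expand at 0): a_0 = 729/1408, a_1 = 789507/247808, a_2 = 30507921/1982464.
c0 = a_0 = 729/1408. Peel one level at a time: if S = 1 + c*u/S' with S'(0) = 1, then c is the u-coefficient of S and S' = c*u/(S - 1).
S_1 = c0/f = 1 + (-1083/176)*u + (252211/30976)*u^2 + ...; c1 = -1083/176.
S_2 = c1*u/(S_1 - 1) = 1 + (252211/190608)*u + ...; c2 = 252211/190608.


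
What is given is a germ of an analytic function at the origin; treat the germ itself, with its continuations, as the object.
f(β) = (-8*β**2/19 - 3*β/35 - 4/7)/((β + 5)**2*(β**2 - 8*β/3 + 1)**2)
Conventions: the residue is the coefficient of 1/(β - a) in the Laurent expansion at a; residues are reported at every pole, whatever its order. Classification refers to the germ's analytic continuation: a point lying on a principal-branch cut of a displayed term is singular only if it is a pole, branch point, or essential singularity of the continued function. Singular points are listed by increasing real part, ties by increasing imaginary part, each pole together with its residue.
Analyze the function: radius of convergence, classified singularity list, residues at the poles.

Radius of convergence at 0: 4/3 - (1/3)*sqrt(7).
At -5: a pole of order 2; residue -969957/546308140.
At 4/3 - (1/3)*sqrt(7): a pole of order 2; residue 969957/1092616280 - (47350341/10707639544)*sqrt(7).
At 4/3 + (1/3)*sqrt(7): a pole of order 2; residue 969957/1092616280 + (47350341/10707639544)*sqrt(7).

Denominator factor (β**2 - 8*β/3 + 1)^2: discriminant 28/9, real irrational roots 4/3 + (1/3)*sqrt(7) and 4/3 - (1/3)*sqrt(7); poles of order 2, moduli 4/3 + (1/3)*sqrt(7) and 4/3 - (1/3)*sqrt(7).
Denominator factor (β + 5)^2: pole of order 2 at -5, modulus 5.
The radius of convergence is the smallest modulus among the singular points: 4/3 - (1/3)*sqrt(7).
At the order-2 pole -5 set g(β) = (β - (-5))^2*f(β) = (-8*β**2/19 - 3*β/35 - 4/7)/(β**2 - 8*β/3 + 1)**2.
Order-2 pole: residue = g'(a); g'(-5) = -969957/546308140, so the residue is -969957/546308140.
The factor β**2 - 8*β/3 + 1 splits as (β - a)(β - a') with a = 4/3 - (1/3)*sqrt(7), a' = 4/3 + (1/3)*sqrt(7). At the order-2 pole a set g(β) = (β - a)^2*f(β) = [(-8*β**2/19 - 3*β/35 - 4/7)/(β + 5)**2] / (β - a')^2.
Order-2 pole: residue = g'(a); g'(4/3 - (1/3)*sqrt(7)) = 969957/1092616280 - (47350341/10707639544)*sqrt(7), so the residue is 969957/1092616280 - (47350341/10707639544)*sqrt(7).
The factor β**2 - 8*β/3 + 1 splits as (β - a)(β - a') with a = 4/3 + (1/3)*sqrt(7), a' = 4/3 - (1/3)*sqrt(7). At the order-2 pole a set g(β) = (β - a)^2*f(β) = [(-8*β**2/19 - 3*β/35 - 4/7)/(β + 5)**2] / (β - a')^2.
Order-2 pole: residue = g'(a); g'(4/3 + (1/3)*sqrt(7)) = 969957/1092616280 + (47350341/10707639544)*sqrt(7), so the residue is 969957/1092616280 + (47350341/10707639544)*sqrt(7).
List the singular points by increasing real part (a conjugate pair: the negative imaginary part first).


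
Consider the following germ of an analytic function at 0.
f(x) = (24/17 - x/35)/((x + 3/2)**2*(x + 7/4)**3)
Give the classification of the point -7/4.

The denominator factor x + 7/4 vanishes at -7/4 and appears to the power 3; the numerator there equals 497/340, nonzero, and no other factor vanishes.
Hence a pole whose order is the multiplicity, 3.

The point is a pole of order 3.


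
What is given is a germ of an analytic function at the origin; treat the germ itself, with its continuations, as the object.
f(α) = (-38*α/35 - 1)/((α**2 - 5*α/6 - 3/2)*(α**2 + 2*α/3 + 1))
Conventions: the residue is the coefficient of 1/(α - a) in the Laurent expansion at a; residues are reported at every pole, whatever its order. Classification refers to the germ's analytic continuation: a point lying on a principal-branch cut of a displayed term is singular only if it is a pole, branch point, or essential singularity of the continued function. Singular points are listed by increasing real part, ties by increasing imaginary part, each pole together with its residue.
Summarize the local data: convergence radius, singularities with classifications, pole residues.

Radius of convergence at 0: -5/12 + (1/12)*sqrt(241).
At 5/12 - (1/12)*sqrt(241): a pole of order 1; residue -17/168 + (1523/202440)*sqrt(241).
At (-1/3) - ((2/3)*sqrt(2))*i: a pole of order 1; residue (17/168) + ((143/840)*sqrt(2))*i.
At (-1/3) + ((2/3)*sqrt(2))*i: a pole of order 1; residue (17/168) - ((143/840)*sqrt(2))*i.
At 5/12 + (1/12)*sqrt(241): a pole of order 1; residue -17/168 - (1523/202440)*sqrt(241).

Denominator factor (α**2 - 5*α/6 - 3/2): discriminant 241/36, real irrational roots 5/12 + (1/12)*sqrt(241) and 5/12 - (1/12)*sqrt(241); poles of order 1, moduli 5/12 + (1/12)*sqrt(241) and -5/12 + (1/12)*sqrt(241).
Denominator factor (α**2 + 2*α/3 + 1): discriminant -32/9, complex-conjugate roots (-1/3) + ((2/3)*sqrt(2))*i and (-1/3) - ((2/3)*sqrt(2))*i; poles of order 1, moduli 1 and 1.
The radius of convergence is the smallest modulus among the singular points: -5/12 + (1/12)*sqrt(241).
The factor α**2 - 5*α/6 - 3/2 splits as (α - a)(α - a') with a = 5/12 - (1/12)*sqrt(241), a' = 5/12 + (1/12)*sqrt(241). At the order-1 pole a set g(α) = (α - a)*f(α) = [(-38*α/35 - 1)/(α**2 + 2*α/3 + 1)] / (α - a').
Simple pole: residue = g(a) at a = 5/12 - (1/12)*sqrt(241), which is -17/168 + (1523/202440)*sqrt(241).
The factor α**2 + 2*α/3 + 1 splits as (α - a)(α - a') with a = (-1/3) - ((2/3)*sqrt(2))*i, a' = (-1/3) + ((2/3)*sqrt(2))*i. At the order-1 pole a set g(α) = (α - a)*f(α) = [(-38*α/35 - 1)/(α**2 - 5*α/6 - 3/2)] / (α - a').
Simple pole: residue = g(a) at a = (-1/3) - ((2/3)*sqrt(2))*i, which is (17/168) + ((143/840)*sqrt(2))*i.
The factor α**2 + 2*α/3 + 1 splits as (α - a)(α - a') with a = (-1/3) + ((2/3)*sqrt(2))*i, a' = (-1/3) - ((2/3)*sqrt(2))*i. At the order-1 pole a set g(α) = (α - a)*f(α) = [(-38*α/35 - 1)/(α**2 - 5*α/6 - 3/2)] / (α - a').
Simple pole: residue = g(a) at a = (-1/3) + ((2/3)*sqrt(2))*i, which is (17/168) - ((143/840)*sqrt(2))*i.
The factor α**2 - 5*α/6 - 3/2 splits as (α - a)(α - a') with a = 5/12 + (1/12)*sqrt(241), a' = 5/12 - (1/12)*sqrt(241). At the order-1 pole a set g(α) = (α - a)*f(α) = [(-38*α/35 - 1)/(α**2 + 2*α/3 + 1)] / (α - a').
Simple pole: residue = g(a) at a = 5/12 + (1/12)*sqrt(241), which is -17/168 - (1523/202440)*sqrt(241).
List the singular points by increasing real part (a conjugate pair: the negative imaginary part first).


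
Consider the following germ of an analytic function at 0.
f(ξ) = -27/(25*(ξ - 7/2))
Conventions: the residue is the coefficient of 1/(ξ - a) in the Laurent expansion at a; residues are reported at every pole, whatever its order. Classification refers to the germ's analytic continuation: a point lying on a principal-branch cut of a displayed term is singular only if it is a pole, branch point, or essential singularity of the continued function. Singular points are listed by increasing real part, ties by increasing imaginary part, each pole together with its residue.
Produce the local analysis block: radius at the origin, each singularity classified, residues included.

Radius of convergence at 0: 7/2.
At 7/2: a pole of order 1; residue -27/25.

Denominator factor (ξ - 7/2): pole of order 1 at 7/2, modulus 7/2.
The radius of convergence is the smallest modulus among the singular points: 7/2.
At the order-1 pole 7/2 set g(ξ) = (ξ - (7/2))*f(ξ) = -27/25.
Simple pole: residue = g(a) at a = 7/2, which is -27/25.


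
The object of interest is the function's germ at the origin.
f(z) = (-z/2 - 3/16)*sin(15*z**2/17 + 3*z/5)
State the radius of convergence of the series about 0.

The radius of convergence is infinite.

The factor sin(15*z**2/17 + 3*z/5) is entire and contributes no finite singular point.
The polynomial part has no poles.
No finite singular points: the Taylor series at 0 converges everywhere.


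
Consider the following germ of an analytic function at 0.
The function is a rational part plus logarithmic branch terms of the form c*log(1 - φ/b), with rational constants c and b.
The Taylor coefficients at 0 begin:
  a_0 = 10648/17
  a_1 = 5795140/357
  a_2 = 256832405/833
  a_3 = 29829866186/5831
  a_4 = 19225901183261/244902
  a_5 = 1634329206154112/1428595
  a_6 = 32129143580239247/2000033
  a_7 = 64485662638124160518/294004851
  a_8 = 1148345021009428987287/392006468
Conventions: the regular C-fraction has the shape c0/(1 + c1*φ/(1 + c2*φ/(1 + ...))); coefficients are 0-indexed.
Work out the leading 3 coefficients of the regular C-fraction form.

The regular C-fraction coefficients are [10648/17, -1448785/55902, 32038873513/4627998804].

Taylor coefficients (read off): a_0 = 10648/17, a_1 = 5795140/357, a_2 = 256832405/833.
c0 = a_0 = 10648/17. Peel one level at a time: if S = 1 + c*φ/S' with S'(0) = 1, then c is the φ-coefficient of S and S' = c*φ/(S - 1).
S_1 = c0/f = 1 + (-1448785/55902)*φ + (160194367565/892866744)*φ^2 + ...; c1 = -1448785/55902.
S_2 = c1*φ/(S_1 - 1) = 1 + (32038873513/4627998804)*φ + ...; c2 = 32038873513/4627998804.


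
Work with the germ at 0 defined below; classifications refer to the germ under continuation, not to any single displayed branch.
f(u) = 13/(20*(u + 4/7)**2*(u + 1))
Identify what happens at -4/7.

The point is a pole of order 2.

The denominator factor u + 4/7 vanishes at -4/7 and appears to the power 2; the numerator there equals 13/20, nonzero, and no other factor vanishes.
Hence a pole whose order is the multiplicity, 2.


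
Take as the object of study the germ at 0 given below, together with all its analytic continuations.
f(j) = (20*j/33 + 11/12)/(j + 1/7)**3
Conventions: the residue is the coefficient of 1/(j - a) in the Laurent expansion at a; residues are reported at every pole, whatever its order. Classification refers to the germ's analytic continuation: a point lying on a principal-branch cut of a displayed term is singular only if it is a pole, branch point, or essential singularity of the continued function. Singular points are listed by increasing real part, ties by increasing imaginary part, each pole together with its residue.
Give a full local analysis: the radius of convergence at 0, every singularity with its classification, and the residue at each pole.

Denominator factor (j + 1/7)^3: pole of order 3 at -1/7, modulus 1/7.
The radius of convergence is the smallest modulus among the singular points: 1/7.
At the order-3 pole -1/7 set g(j) = (j - (-1/7))^3*f(j) = 20*j/33 + 11/12.
Order-3 pole: residue = g''(a)/2; g''(-1/7) = 0, so the residue is 0.

Radius of convergence at 0: 1/7.
At -1/7: a pole of order 3; residue 0.


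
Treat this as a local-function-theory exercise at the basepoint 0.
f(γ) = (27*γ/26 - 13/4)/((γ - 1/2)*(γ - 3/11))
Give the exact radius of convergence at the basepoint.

Denominator factor (γ - 1/2): pole of order 1 at 1/2, modulus 1/2.
Denominator factor (γ - 3/11): pole of order 1 at 3/11, modulus 3/11.
The radius of convergence is the smallest modulus among the singular points: 3/11.

The radius of convergence is 3/11.


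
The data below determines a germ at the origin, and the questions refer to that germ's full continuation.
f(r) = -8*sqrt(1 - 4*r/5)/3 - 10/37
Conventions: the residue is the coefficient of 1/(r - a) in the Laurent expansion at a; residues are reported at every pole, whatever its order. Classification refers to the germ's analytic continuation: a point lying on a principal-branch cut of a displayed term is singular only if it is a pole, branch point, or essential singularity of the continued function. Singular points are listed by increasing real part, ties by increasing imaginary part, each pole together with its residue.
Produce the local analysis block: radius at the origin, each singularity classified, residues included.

Branch term (-8/3)*sqrt(1 - r/(5/4)): its argument vanishes at r = 5/4, a square-root branch point, modulus 5/4.
The radius of convergence is the smallest modulus among the singular points: 5/4.

Radius of convergence at 0: 5/4.
At 5/4: an algebraic (square-root) branch point.


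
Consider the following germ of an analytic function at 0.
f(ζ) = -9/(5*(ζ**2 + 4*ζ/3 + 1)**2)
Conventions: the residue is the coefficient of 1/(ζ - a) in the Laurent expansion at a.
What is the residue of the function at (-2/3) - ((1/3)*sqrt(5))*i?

The residue is -((243/500)*sqrt(5))*i.

The factor ζ**2 + 4*ζ/3 + 1 splits as (ζ - a)(ζ - a') with a = (-2/3) - ((1/3)*sqrt(5))*i, a' = (-2/3) + ((1/3)*sqrt(5))*i. At the order-2 pole a set g(ζ) = (ζ - a)^2*f(ζ) = [-9/5] / (ζ - a')^2.
Order-2 pole: residue = g'(a); g'((-2/3) - ((1/3)*sqrt(5))*i) = -((243/500)*sqrt(5))*i, so the residue is -((243/500)*sqrt(5))*i.


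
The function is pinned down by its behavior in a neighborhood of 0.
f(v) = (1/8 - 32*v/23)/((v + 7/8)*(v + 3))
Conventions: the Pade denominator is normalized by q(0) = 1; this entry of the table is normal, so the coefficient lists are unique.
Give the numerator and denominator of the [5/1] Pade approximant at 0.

The Pade approximant has numerator coefficients [1/21, -104365034488/191208638541, 34609640000/191208638541, -11332312576/191208638541, 3544027136/191208638541, -914587648/191208638541]; denominator coefficients [1, 66600412895/58193933469].

Taylor coefficients needed (expand at 0): a_0 = 1/21, a_1 = -6089/10143, a_2 = 184895/213003, a_3 = -4708793/4473063, a_4 = 114910223/93934323, a_5 = -2771139689/1972620783, a_6 = 66600412895/41425036443.
Write the denominator as Q(v) = 1 + q1*v. Requiring Q*f - P = O(v^7) with deg P <= 5 kills the coefficients of v^6..v^6 in Q*f:
  v^6: a_6 + q1*a_5 = 0, i.e. 66600412895/41425036443 + (-2771139689/1972620783)*q1 = 0.
Solving this linear system: q1 = 66600412895/58193933469.
The numerator is Q*f truncated at degree 5: P0 = a_0 = 1/21; P1 = a_1 + q1*a_0 = -104365034488/191208638541; P2 = a_2 + q1*a_1 = 34609640000/191208638541; P3 = a_3 + q1*a_2 = -11332312576/191208638541; P4 = a_4 + q1*a_3 = 3544027136/191208638541; P5 = a_5 + q1*a_4 = -914587648/191208638541.


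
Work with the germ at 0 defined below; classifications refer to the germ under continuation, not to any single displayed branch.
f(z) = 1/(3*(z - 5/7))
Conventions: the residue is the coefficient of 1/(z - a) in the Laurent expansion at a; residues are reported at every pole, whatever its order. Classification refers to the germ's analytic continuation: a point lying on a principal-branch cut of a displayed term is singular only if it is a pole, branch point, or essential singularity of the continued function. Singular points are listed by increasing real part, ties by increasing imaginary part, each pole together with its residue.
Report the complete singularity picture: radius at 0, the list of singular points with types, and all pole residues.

Denominator factor (z - 5/7): pole of order 1 at 5/7, modulus 5/7.
The radius of convergence is the smallest modulus among the singular points: 5/7.
At the order-1 pole 5/7 set g(z) = (z - (5/7))*f(z) = 1/3.
Simple pole: residue = g(a) at a = 5/7, which is 1/3.

Radius of convergence at 0: 5/7.
At 5/7: a pole of order 1; residue 1/3.


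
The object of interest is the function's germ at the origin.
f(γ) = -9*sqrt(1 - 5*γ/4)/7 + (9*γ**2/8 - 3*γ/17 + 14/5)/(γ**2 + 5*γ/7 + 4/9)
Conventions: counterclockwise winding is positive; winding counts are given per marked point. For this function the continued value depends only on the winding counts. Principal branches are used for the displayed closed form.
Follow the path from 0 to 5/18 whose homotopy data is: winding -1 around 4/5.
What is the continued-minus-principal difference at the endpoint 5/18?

Continued minus principal equals (3/14)*sqrt(94).

The rational part is single-valued and drops out of the difference; each branch term changes only by its own monodromy.
(-9/7)*sqrt(1 - γ/(4/5)): winding -1 is odd, the square root flips sign, contributing -2*(-9/7)*sqrt(1 - (5/18)/(4/5)) = -2*(-9/7)*sqrt(47/72) = (3/14)*sqrt(94).
Summing the contributions at γ = 5/18 gives (3/14)*sqrt(94).


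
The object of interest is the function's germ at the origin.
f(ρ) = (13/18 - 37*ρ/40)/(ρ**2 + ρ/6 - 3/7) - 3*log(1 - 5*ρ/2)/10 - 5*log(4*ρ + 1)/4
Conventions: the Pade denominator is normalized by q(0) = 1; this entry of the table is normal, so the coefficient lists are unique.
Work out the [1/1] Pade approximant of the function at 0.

The Pade approximant has numerator coefficients [-91/54, -71161403/9612360]; denominator coefficients [1, 663964/240309].

Taylor coefficients needed (expand at 0): a_0 = -91/54, a_1 = -26701/9720, a_2 = 165991/21870.
Write the denominator as Q(ρ) = 1 + q1*ρ. Requiring Q*f - P = O(ρ^3) with deg P <= 1 kills the coefficients of ρ^2..ρ^2 in Q*f:
  ρ^2: a_2 + q1*a_1 = 0, i.e. 165991/21870 + (-26701/9720)*q1 = 0.
Solving this linear system: q1 = 663964/240309.
The numerator is Q*f truncated at degree 1: P0 = a_0 = -91/54; P1 = a_1 + q1*a_0 = -71161403/9612360.


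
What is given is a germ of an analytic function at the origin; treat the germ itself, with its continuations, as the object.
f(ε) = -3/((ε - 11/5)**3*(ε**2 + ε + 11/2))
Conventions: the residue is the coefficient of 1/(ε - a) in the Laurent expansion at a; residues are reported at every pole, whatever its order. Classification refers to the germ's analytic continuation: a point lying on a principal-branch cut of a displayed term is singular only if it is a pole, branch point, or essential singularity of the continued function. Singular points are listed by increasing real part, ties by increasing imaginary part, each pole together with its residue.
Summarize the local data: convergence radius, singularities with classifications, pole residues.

Radius of convergence at 0: 11/5.
At (-1/2) - ((1/2)*sqrt(21))*i: a pole of order 1; residue (346250/27387987) - ((105750/63905303)*sqrt(21))*i.
At (-1/2) + ((1/2)*sqrt(21))*i: a pole of order 1; residue (346250/27387987) + ((105750/63905303)*sqrt(21))*i.
At 11/5: a pole of order 3; residue -692500/27387987.

Denominator factor (ε**2 + ε + 11/2): discriminant -21, complex-conjugate roots (-1/2) + ((1/2)*sqrt(21))*i and (-1/2) - ((1/2)*sqrt(21))*i; poles of order 1, moduli (1/2)*sqrt(22) and (1/2)*sqrt(22).
Denominator factor (ε - 11/5)^3: pole of order 3 at 11/5, modulus 11/5.
The radius of convergence is the smallest modulus among the singular points: 11/5.
The factor ε**2 + ε + 11/2 splits as (ε - a)(ε - a') with a = (-1/2) - ((1/2)*sqrt(21))*i, a' = (-1/2) + ((1/2)*sqrt(21))*i. At the order-1 pole a set g(ε) = (ε - a)*f(ε) = [-3/(ε - 11/5)**3] / (ε - a').
Simple pole: residue = g(a) at a = (-1/2) - ((1/2)*sqrt(21))*i, which is (346250/27387987) - ((105750/63905303)*sqrt(21))*i.
The factor ε**2 + ε + 11/2 splits as (ε - a)(ε - a') with a = (-1/2) + ((1/2)*sqrt(21))*i, a' = (-1/2) - ((1/2)*sqrt(21))*i. At the order-1 pole a set g(ε) = (ε - a)*f(ε) = [-3/(ε - 11/5)**3] / (ε - a').
Simple pole: residue = g(a) at a = (-1/2) + ((1/2)*sqrt(21))*i, which is (346250/27387987) + ((105750/63905303)*sqrt(21))*i.
At the order-3 pole 11/5 set g(ε) = (ε - (11/5))^3*f(ε) = -3/(ε**2 + ε + 11/2).
Order-3 pole: residue = g''(a)/2; g''(11/5) = -1385000/27387987, so the residue is -692500/27387987.
List the singular points by increasing real part (a conjugate pair: the negative imaginary part first).


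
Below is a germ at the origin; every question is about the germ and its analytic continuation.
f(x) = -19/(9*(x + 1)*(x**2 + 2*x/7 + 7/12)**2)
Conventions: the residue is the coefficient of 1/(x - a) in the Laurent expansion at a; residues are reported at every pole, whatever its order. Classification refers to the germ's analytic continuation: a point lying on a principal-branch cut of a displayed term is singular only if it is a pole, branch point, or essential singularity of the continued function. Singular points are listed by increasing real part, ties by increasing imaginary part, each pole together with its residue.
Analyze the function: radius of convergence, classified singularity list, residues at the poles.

Denominator factor (x**2 + 2*x/7 + 7/12)^2: discriminant -331/147, complex-conjugate roots (-1/7) + ((1/42)*sqrt(993))*i and (-1/7) - ((1/42)*sqrt(993))*i; poles of order 2, moduli (1/6)*sqrt(21) and (1/6)*sqrt(21).
Denominator factor (x + 1): pole of order 1 at -1, modulus 1.
The radius of convergence is the smallest modulus among the singular points: (1/6)*sqrt(21).
At the order-1 pole -1 set g(x) = (x - (-1))*f(x) = -19/(9*(x**2 + 2*x/7 + 7/12)**2).
Simple pole: residue = g(a) at a = -1, which is -14896/11881.
The factor x**2 + 2*x/7 + 7/12 splits as (x - a)(x - a') with a = (-1/7) - ((1/42)*sqrt(993))*i, a' = (-1/7) + ((1/42)*sqrt(993))*i. At the order-2 pole a set g(x) = (x - a)^2*f(x) = [-19/(9*(x + 1))] / (x - a')^2.
Order-2 pole: residue = g'(a); g'((-1/7) - ((1/42)*sqrt(993))*i) = (7448/11881) - ((63680400/1301694241)*sqrt(993))*i, so the residue is (7448/11881) - ((63680400/1301694241)*sqrt(993))*i.
The factor x**2 + 2*x/7 + 7/12 splits as (x - a)(x - a') with a = (-1/7) + ((1/42)*sqrt(993))*i, a' = (-1/7) - ((1/42)*sqrt(993))*i. At the order-2 pole a set g(x) = (x - a)^2*f(x) = [-19/(9*(x + 1))] / (x - a')^2.
Order-2 pole: residue = g'(a); g'((-1/7) + ((1/42)*sqrt(993))*i) = (7448/11881) + ((63680400/1301694241)*sqrt(993))*i, so the residue is (7448/11881) + ((63680400/1301694241)*sqrt(993))*i.
List the singular points by increasing real part (a conjugate pair: the negative imaginary part first).

Radius of convergence at 0: (1/6)*sqrt(21).
At -1: a pole of order 1; residue -14896/11881.
At (-1/7) - ((1/42)*sqrt(993))*i: a pole of order 2; residue (7448/11881) - ((63680400/1301694241)*sqrt(993))*i.
At (-1/7) + ((1/42)*sqrt(993))*i: a pole of order 2; residue (7448/11881) + ((63680400/1301694241)*sqrt(993))*i.


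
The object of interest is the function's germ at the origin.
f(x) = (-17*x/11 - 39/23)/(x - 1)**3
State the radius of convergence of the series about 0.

The radius of convergence is 1.

Denominator factor (x - 1)^3: pole of order 3 at 1, modulus 1.
The radius of convergence is the smallest modulus among the singular points: 1.


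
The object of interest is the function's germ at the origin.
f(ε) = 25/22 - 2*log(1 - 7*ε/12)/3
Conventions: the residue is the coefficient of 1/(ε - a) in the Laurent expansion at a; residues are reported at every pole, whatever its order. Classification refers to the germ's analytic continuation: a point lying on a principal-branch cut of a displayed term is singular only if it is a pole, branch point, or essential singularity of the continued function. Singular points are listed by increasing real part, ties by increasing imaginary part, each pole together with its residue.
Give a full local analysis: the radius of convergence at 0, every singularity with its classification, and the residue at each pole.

Branch term (-2/3)*log(1 - ε/(12/7)): its argument vanishes at ε = 12/7, a logarithmic branch point, modulus 12/7.
The radius of convergence is the smallest modulus among the singular points: 12/7.

Radius of convergence at 0: 12/7.
At 12/7: a logarithmic branch point.


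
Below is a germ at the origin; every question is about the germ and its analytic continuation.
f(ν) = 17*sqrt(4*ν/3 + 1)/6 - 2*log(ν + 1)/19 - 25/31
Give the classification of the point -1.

The point is a logarithmic branch point.

The term (-2/19)*log(1 - ν/(-1)) has argument 1 - -1/(-1) = 0 at -1: a logarithmic (infinitely-sheeted) branch point; the remaining terms are analytic or single-valued there.


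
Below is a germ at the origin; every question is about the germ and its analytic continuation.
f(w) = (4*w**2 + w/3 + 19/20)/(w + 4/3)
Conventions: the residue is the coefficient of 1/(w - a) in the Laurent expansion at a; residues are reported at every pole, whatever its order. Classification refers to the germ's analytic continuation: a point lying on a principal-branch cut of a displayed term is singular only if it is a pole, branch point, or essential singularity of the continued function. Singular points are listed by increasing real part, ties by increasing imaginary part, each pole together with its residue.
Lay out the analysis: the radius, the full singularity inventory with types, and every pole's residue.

Denominator factor (w + 4/3): pole of order 1 at -4/3, modulus 4/3.
The radius of convergence is the smallest modulus among the singular points: 4/3.
At the order-1 pole -4/3 set g(w) = (w - (-4/3))*f(w) = 4*w**2 + w/3 + 19/20.
Simple pole: residue = g(a) at a = -4/3, which is 457/60.

Radius of convergence at 0: 4/3.
At -4/3: a pole of order 1; residue 457/60.


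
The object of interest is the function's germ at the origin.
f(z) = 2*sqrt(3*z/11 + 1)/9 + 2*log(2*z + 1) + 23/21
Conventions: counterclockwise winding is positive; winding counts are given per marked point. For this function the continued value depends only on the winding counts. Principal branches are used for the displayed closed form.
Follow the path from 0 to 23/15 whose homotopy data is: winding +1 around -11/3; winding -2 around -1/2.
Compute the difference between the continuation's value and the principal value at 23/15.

Continued minus principal equals (-(4/495)*sqrt(4290)) - ((8)*pi)*i.

The rational part is single-valued and drops out of the difference; each branch term changes only by its own monodromy.
(2)*log(1 - z/(-1/2)): each positive loop around -1/2 adds 2*pi*i to the log, so winding -2 contributes (2)*(-2)*2*pi*i = -(8)*pi*i.
(2/9)*sqrt(1 - z/(-11/3)): winding +1 is odd, the square root flips sign, contributing -2*(2/9)*sqrt(1 - (23/15)/(-11/3)) = -2*(2/9)*sqrt(78/55) = -(4/495)*sqrt(4290).
Summing the contributions at z = 23/15 gives (-(4/495)*sqrt(4290)) - ((8)*pi)*i.


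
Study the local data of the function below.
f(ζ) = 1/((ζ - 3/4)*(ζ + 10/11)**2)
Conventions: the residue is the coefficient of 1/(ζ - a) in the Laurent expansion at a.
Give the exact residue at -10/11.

The residue is -1936/5329.

At the order-2 pole -10/11 set g(ζ) = (ζ - (-10/11))^2*f(ζ) = 1/(ζ - 3/4).
Order-2 pole: residue = g'(a); g'(-10/11) = -1936/5329, so the residue is -1936/5329.


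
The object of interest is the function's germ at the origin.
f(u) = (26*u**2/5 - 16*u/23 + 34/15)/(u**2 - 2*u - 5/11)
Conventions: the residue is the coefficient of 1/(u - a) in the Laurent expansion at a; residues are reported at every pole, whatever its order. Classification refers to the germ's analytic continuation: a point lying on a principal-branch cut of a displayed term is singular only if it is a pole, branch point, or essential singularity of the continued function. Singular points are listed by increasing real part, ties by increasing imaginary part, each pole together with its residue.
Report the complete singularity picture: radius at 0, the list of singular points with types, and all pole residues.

Radius of convergence at 0: -1 + (4/11)*sqrt(11).
At 1 - (4/11)*sqrt(11): a pole of order 1; residue 558/115 - (1360/759)*sqrt(11).
At 1 + (4/11)*sqrt(11): a pole of order 1; residue 558/115 + (1360/759)*sqrt(11).

Denominator factor (u**2 - 2*u - 5/11): discriminant 64/11, real irrational roots 1 + (4/11)*sqrt(11) and 1 - (4/11)*sqrt(11); poles of order 1, moduli 1 + (4/11)*sqrt(11) and -1 + (4/11)*sqrt(11).
The radius of convergence is the smallest modulus among the singular points: -1 + (4/11)*sqrt(11).
The factor u**2 - 2*u - 5/11 splits as (u - a)(u - a') with a = 1 - (4/11)*sqrt(11), a' = 1 + (4/11)*sqrt(11). At the order-1 pole a set g(u) = (u - a)*f(u) = [26*u**2/5 - 16*u/23 + 34/15] / (u - a').
Simple pole: residue = g(a) at a = 1 - (4/11)*sqrt(11), which is 558/115 - (1360/759)*sqrt(11).
The factor u**2 - 2*u - 5/11 splits as (u - a)(u - a') with a = 1 + (4/11)*sqrt(11), a' = 1 - (4/11)*sqrt(11). At the order-1 pole a set g(u) = (u - a)*f(u) = [26*u**2/5 - 16*u/23 + 34/15] / (u - a').
Simple pole: residue = g(a) at a = 1 + (4/11)*sqrt(11), which is 558/115 + (1360/759)*sqrt(11).
List the singular points by increasing real part (a conjugate pair: the negative imaginary part first).


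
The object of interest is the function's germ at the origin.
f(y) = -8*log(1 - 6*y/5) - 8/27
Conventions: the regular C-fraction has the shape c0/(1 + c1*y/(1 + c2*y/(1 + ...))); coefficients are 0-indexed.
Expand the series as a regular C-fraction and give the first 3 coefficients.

The regular C-fraction coefficients are [-8/27, 162/5, -33].

Taylor coefficients (expand at 0): a_0 = -8/27, a_1 = 48/5, a_2 = 144/25.
c0 = a_0 = -8/27. Peel one level at a time: if S = 1 + c*y/S' with S'(0) = 1, then c is the y-coefficient of S and S' = c*y/(S - 1).
S_1 = c0/f = 1 + (162/5)*y + (5346/5)*y^2 + ...; c1 = 162/5.
S_2 = c1*y/(S_1 - 1) = 1 + (-33)*y + ...; c2 = -33.


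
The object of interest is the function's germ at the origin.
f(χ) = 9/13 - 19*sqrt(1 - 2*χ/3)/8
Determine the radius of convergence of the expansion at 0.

Branch term (-19/8)*sqrt(1 - χ/(3/2)): its argument vanishes at χ = 3/2, a square-root branch point, modulus 3/2.
The radius of convergence is the smallest modulus among the singular points: 3/2.

The radius of convergence is 3/2.


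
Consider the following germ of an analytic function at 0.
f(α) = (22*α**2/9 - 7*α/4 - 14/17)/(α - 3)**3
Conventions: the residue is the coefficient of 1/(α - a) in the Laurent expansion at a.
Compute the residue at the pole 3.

The residue is 22/9.

At the order-3 pole 3 set g(α) = (α - (3))^3*f(α) = 22*α**2/9 - 7*α/4 - 14/17.
Order-3 pole: residue = g''(a)/2; g''(3) = 44/9, so the residue is 22/9.


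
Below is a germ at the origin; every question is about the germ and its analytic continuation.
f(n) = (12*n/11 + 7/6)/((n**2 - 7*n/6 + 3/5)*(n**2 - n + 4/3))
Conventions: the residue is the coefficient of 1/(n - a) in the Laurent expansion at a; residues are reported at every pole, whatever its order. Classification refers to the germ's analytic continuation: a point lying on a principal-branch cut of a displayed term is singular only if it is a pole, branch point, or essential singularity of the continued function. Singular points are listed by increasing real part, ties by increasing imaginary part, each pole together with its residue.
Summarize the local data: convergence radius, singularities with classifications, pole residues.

Radius of convergence at 0: (1/5)*sqrt(15).
At (1/2) - ((1/6)*sqrt(39))*i: a pole of order 1; residue (-1635/3764) - ((94755/538252)*sqrt(39))*i.
At (1/2) + ((1/6)*sqrt(39))*i: a pole of order 1; residue (-1635/3764) + ((94755/538252)*sqrt(39))*i.
At (7/12) - ((1/60)*sqrt(935))*i: a pole of order 1; residue (1635/3764) + ((32385/455444)*sqrt(935))*i.
At (7/12) + ((1/60)*sqrt(935))*i: a pole of order 1; residue (1635/3764) - ((32385/455444)*sqrt(935))*i.

Denominator factor (n**2 - 7*n/6 + 3/5): discriminant -187/180, complex-conjugate roots (7/12) + ((1/60)*sqrt(935))*i and (7/12) - ((1/60)*sqrt(935))*i; poles of order 1, moduli (1/5)*sqrt(15) and (1/5)*sqrt(15).
Denominator factor (n**2 - n + 4/3): discriminant -13/3, complex-conjugate roots (1/2) + ((1/6)*sqrt(39))*i and (1/2) - ((1/6)*sqrt(39))*i; poles of order 1, moduli (2/3)*sqrt(3) and (2/3)*sqrt(3).
The radius of convergence is the smallest modulus among the singular points: (1/5)*sqrt(15).
The factor n**2 - n + 4/3 splits as (n - a)(n - a') with a = (1/2) - ((1/6)*sqrt(39))*i, a' = (1/2) + ((1/6)*sqrt(39))*i. At the order-1 pole a set g(n) = (n - a)*f(n) = [(12*n/11 + 7/6)/(n**2 - 7*n/6 + 3/5)] / (n - a').
Simple pole: residue = g(a) at a = (1/2) - ((1/6)*sqrt(39))*i, which is (-1635/3764) - ((94755/538252)*sqrt(39))*i.
The factor n**2 - n + 4/3 splits as (n - a)(n - a') with a = (1/2) + ((1/6)*sqrt(39))*i, a' = (1/2) - ((1/6)*sqrt(39))*i. At the order-1 pole a set g(n) = (n - a)*f(n) = [(12*n/11 + 7/6)/(n**2 - 7*n/6 + 3/5)] / (n - a').
Simple pole: residue = g(a) at a = (1/2) + ((1/6)*sqrt(39))*i, which is (-1635/3764) + ((94755/538252)*sqrt(39))*i.
The factor n**2 - 7*n/6 + 3/5 splits as (n - a)(n - a') with a = (7/12) - ((1/60)*sqrt(935))*i, a' = (7/12) + ((1/60)*sqrt(935))*i. At the order-1 pole a set g(n) = (n - a)*f(n) = [(12*n/11 + 7/6)/(n**2 - n + 4/3)] / (n - a').
Simple pole: residue = g(a) at a = (7/12) - ((1/60)*sqrt(935))*i, which is (1635/3764) + ((32385/455444)*sqrt(935))*i.
The factor n**2 - 7*n/6 + 3/5 splits as (n - a)(n - a') with a = (7/12) + ((1/60)*sqrt(935))*i, a' = (7/12) - ((1/60)*sqrt(935))*i. At the order-1 pole a set g(n) = (n - a)*f(n) = [(12*n/11 + 7/6)/(n**2 - n + 4/3)] / (n - a').
Simple pole: residue = g(a) at a = (7/12) + ((1/60)*sqrt(935))*i, which is (1635/3764) - ((32385/455444)*sqrt(935))*i.
List the singular points by increasing real part (a conjugate pair: the negative imaginary part first).


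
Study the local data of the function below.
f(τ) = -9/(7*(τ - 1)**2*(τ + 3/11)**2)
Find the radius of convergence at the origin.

The radius of convergence is 3/11.

Denominator factor (τ + 3/11)^2: pole of order 2 at -3/11, modulus 3/11.
Denominator factor (τ - 1)^2: pole of order 2 at 1, modulus 1.
The radius of convergence is the smallest modulus among the singular points: 3/11.


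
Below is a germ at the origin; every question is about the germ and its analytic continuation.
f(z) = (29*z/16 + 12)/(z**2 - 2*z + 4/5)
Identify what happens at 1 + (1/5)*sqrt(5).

The denominator factor z**2 - 2*z + 4/5 vanishes at 1 + (1/5)*sqrt(5) and appears to the power 1; the numerator there equals 221/16 + (29/80)*sqrt(5), nonzero, and no other factor vanishes.
Hence a pole whose order is the multiplicity, 1.

The point is a pole of order 1.


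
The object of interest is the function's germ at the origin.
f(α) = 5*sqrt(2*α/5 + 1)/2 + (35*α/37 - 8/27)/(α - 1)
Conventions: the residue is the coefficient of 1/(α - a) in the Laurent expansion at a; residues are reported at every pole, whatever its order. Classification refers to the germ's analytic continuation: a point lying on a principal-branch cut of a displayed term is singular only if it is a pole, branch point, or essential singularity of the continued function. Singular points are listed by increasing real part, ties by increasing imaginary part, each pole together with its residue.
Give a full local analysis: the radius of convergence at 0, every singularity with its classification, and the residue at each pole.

Denominator factor (α - 1): pole of order 1 at 1, modulus 1.
Branch term (5/2)*sqrt(1 - α/(-5/2)): its argument vanishes at α = -5/2, a square-root branch point, modulus 5/2.
The radius of convergence is the smallest modulus among the singular points: 1.
The branch term is analytic at 1 and contributes nothing to the residue; only the rational part matters.
At the order-1 pole 1 set g(α) = (α - (1))*(rational part) = 35*α/37 - 8/27.
Simple pole: residue = g(a) at a = 1, which is 649/999.
List the singular points by increasing real part (a conjugate pair: the negative imaginary part first).

Radius of convergence at 0: 1.
At -5/2: an algebraic (square-root) branch point.
At 1: a pole of order 1; residue 649/999.


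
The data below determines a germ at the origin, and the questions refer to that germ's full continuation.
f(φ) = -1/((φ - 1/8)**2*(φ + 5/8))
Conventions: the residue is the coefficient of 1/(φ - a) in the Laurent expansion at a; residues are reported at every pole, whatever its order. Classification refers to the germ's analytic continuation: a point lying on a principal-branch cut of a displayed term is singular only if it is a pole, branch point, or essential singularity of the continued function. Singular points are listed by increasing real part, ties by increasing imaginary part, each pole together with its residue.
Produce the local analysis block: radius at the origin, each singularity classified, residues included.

Radius of convergence at 0: 1/8.
At -5/8: a pole of order 1; residue -16/9.
At 1/8: a pole of order 2; residue 16/9.

Denominator factor (φ + 5/8): pole of order 1 at -5/8, modulus 5/8.
Denominator factor (φ - 1/8)^2: pole of order 2 at 1/8, modulus 1/8.
The radius of convergence is the smallest modulus among the singular points: 1/8.
At the order-1 pole -5/8 set g(φ) = (φ - (-5/8))*f(φ) = -1/(φ - 1/8)**2.
Simple pole: residue = g(a) at a = -5/8, which is -16/9.
At the order-2 pole 1/8 set g(φ) = (φ - (1/8))^2*f(φ) = -1/(φ + 5/8).
Order-2 pole: residue = g'(a); g'(1/8) = 16/9, so the residue is 16/9.
List the singular points by increasing real part (a conjugate pair: the negative imaginary part first).


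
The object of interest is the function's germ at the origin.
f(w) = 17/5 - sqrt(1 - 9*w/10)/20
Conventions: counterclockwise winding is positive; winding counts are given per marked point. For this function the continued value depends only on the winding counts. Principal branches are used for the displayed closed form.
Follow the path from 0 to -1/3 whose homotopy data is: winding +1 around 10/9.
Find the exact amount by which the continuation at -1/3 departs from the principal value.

Continued minus principal equals (1/100)*sqrt(130).

The rational part is single-valued and drops out of the difference; each branch term changes only by its own monodromy.
(-1/20)*sqrt(1 - w/(10/9)): winding +1 is odd, the square root flips sign, contributing -2*(-1/20)*sqrt(1 - (-1/3)/(10/9)) = -2*(-1/20)*sqrt(13/10) = (1/100)*sqrt(130).
Summing the contributions at w = -1/3 gives (1/100)*sqrt(130).


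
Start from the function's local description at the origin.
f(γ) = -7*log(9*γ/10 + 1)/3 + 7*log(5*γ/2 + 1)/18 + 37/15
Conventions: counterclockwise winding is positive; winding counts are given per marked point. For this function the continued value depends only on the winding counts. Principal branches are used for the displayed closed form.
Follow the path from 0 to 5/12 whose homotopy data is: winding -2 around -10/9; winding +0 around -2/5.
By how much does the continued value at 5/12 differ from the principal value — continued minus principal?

Continued minus principal equals (28/3)*pi*i.

The rational part is single-valued and drops out of the difference; each branch term changes only by its own monodromy.
(7/18)*log(1 - γ/(-2/5)): winding 0 around -2/5, so this term returns to its principal value, contribution 0.
(-7/3)*log(1 - γ/(-10/9)): each positive loop around -10/9 adds 2*pi*i to the log, so winding -2 contributes (-7/3)*(-2)*2*pi*i = (28/3)*pi*i.
Summing the contributions at γ = 5/12 gives (28/3)*pi*i.
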